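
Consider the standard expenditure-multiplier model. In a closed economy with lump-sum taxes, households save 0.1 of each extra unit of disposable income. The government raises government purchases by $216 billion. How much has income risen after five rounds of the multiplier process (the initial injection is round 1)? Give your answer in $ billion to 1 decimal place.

MPC = 1 − MPS = 1 − 0.1 = 0.9.
Round 1 adds ΔG = $216 billion; each later round is MPC = 0.9 times the previous.
After 5 rounds: 216 + 194.4 + 174.96 + 157.464 + 141.7176 = ΔG·(1 − c^5)/(1 − c) = 216 × (1 − 0.59049)/0.1 ≈ $884.5 billion.

$884.5 billion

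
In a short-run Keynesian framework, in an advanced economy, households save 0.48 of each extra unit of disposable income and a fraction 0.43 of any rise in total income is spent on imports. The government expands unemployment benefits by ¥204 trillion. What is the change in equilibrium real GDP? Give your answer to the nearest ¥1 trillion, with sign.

MPC = 1 − MPS = 1 − 0.48 = 0.52.
The transfer change shifts disposable income by +¥204 trillion, so first-round consumption changes by c·ΔTR = 0.52 × (+¥204 trillion) = +¥106.08 trillion.
Expenditure multiplier = 1/(1 − c + m) = 1/(1 − 0.52 + 0.43) = 1/0.91 ≈ 1.099.
The transfer multiplier is c × k ≈ 0.571, so ΔY = k × (c·ΔTR) = (+¥106.08 trillion) / 0.91 ≈ +¥117 trillion.

+¥117 trillion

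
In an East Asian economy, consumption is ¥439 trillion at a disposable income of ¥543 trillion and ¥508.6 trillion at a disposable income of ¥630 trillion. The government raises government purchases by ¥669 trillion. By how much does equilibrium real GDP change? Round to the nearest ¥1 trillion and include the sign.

+¥3,345 trillion

MPC = ΔC/ΔYd = (508.6 − 439)/(630 − 543) = 69.6/87 = 0.8.
Expenditure multiplier = 1/(1 − MPC) = 1/(1 − 0.8) = 1/0.2 = 5.
ΔY = k × ΔG = (+¥669 trillion) / 0.2 = +¥3,345 trillion.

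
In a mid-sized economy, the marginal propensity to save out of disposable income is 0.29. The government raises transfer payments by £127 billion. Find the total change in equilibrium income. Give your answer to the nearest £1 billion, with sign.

+£311 billion

MPC = 1 − MPS = 1 − 0.29 = 0.71.
The transfer change shifts disposable income by +£127 billion, so first-round consumption changes by c·ΔTR = 0.71 × (+£127 billion) = +£90.17 billion.
Expenditure multiplier = 1/(1 − MPC) = 1/(1 − 0.71) = 1/0.29 ≈ 3.448.
The transfer multiplier is c × k ≈ 2.448, so ΔY = k × (c·ΔTR) = (+£90.17 billion) / 0.29 ≈ +£311 billion.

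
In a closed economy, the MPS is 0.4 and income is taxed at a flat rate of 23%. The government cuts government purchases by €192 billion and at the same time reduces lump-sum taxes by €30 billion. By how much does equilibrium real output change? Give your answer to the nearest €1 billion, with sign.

−€323 billion

MPC = 1 − MPS = 1 − 0.4 = 0.6.
Expenditure multiplier = 1/(1 − c(1−t)) = 1/(1 − 0.6×0.77) = 1/0.538 ≈ 1.859.
ΔG contributes k·ΔG = (−€192 billion) / 0.538 ≈ −€356.9 billion.
ΔT of −€30 billion changes first-round spending by −c·ΔT = +€18 billion, contributing k·(−c·ΔT) = (+€18 billion) / 0.538 ≈ +€33.5 billion.
Net ΔY = k(ΔG − c·ΔT) = (−€174 billion) / 0.538 ≈ −€323 billion.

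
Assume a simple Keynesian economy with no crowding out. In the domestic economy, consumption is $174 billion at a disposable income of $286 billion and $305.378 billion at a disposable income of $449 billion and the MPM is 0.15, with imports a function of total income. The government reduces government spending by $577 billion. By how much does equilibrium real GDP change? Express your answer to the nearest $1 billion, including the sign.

MPC = ΔC/ΔYd = (305.378 − 174)/(449 − 286) = 131.378/163 = 0.806.
Government-spending multiplier = 1/(1 − c + m) = 1/(1 − 0.806 + 0.15) = 1/0.344 ≈ 2.907.
ΔY = k × ΔG = (−$577 billion) / 0.344 ≈ −$1,677 billion.

−$1,677 billion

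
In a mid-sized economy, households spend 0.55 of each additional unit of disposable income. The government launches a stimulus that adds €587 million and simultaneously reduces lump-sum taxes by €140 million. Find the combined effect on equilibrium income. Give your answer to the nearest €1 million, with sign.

+€1,476 million

Expenditure multiplier = 1/(1 − MPC) = 1/(1 − 0.55) = 1/0.45 ≈ 2.222.
ΔG contributes k·ΔG = (+€587 million) / 0.45 ≈ +€1,304.4 million.
ΔT of −€140 million changes first-round spending by −c·ΔT = +€77 million, contributing k·(−c·ΔT) = (+€77 million) / 0.45 ≈ +€171.1 million.
Net ΔY = k(ΔG − c·ΔT) = (+€664 million) / 0.45 ≈ +€1,476 million.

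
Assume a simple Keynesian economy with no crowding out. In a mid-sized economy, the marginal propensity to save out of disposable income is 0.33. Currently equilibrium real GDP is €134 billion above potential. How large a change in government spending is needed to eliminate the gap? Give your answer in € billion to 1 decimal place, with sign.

−€44.2 billion

MPC = 1 − MPS = 1 − 0.33 = 0.67.
Spending multiplier = 1/(1 − MPC) = 1/(1 − 0.67) = 1/0.33 ≈ 3.03.
Need ΔY = −€134 billion, so ΔG = ΔY/k = (−€134 billion) × 0.33 ≈ −€44.2 billion.
The government should cut government spending by €44.2 billion.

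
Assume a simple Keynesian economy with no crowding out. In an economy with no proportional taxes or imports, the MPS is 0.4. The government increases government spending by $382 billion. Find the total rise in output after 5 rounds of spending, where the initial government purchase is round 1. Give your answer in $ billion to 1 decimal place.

$880.7 billion

MPC = 1 − MPS = 1 − 0.4 = 0.6.
Round 1 adds ΔG = $382 billion; each later round is MPC = 0.6 times the previous.
After 5 rounds: 382 + 229.2 + 137.52 + 82.512 + 49.5072 = ΔG·(1 − c^5)/(1 − c) = 382 × (1 − 0.07776)/0.4 ≈ $880.7 billion.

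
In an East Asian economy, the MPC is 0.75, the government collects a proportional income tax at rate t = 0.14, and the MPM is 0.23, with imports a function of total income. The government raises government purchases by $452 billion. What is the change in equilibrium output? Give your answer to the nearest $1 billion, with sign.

Spending multiplier = 1/(1 − c(1−t) + m) = 1/(1 − 0.75×0.86 + 0.23) = 1/0.585 ≈ 1.709.
ΔY = k × ΔG = (+$452 billion) / 0.585 ≈ +$773 billion.

+$773 billion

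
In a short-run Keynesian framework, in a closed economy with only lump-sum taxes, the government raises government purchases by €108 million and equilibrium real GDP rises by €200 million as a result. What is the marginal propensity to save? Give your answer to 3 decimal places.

0.540

Implied spending multiplier k = ΔY/ΔG = 200/108 ≈ 1.8519.
Since k = 1/(1 − MPC), MPC = 1 − 1/k = 1 − ΔG/ΔY = 1 − 108/200 = 0.460.
MPS = 1 − MPC = 0.540.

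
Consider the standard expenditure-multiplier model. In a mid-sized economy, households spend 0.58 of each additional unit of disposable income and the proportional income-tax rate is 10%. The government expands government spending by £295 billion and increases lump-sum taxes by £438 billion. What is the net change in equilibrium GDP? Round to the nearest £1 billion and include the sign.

+£86 billion

Expenditure multiplier = 1/(1 − c(1−t)) = 1/(1 − 0.58×0.9) = 1/0.478 ≈ 2.092.
ΔG contributes k·ΔG = (+£295 billion) / 0.478 ≈ +£617.2 billion.
ΔT of +£438 billion changes first-round spending by −c·ΔT = −£254.04 billion, contributing k·(−c·ΔT) = (−£254.04 billion) / 0.478 ≈ −£531.5 billion.
Net ΔY = k(ΔG − c·ΔT) = (+£40.96 billion) / 0.478 ≈ +£86 billion.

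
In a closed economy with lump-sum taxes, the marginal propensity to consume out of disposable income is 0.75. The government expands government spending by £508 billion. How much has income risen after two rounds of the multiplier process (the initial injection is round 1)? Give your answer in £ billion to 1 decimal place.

Round 1 adds ΔG = £508 billion; each later round is MPC = 0.75 times the previous.
After 2 rounds: 508 + 381 = ΔG·(1 − c^2)/(1 − c) = 508 × (1 − 0.5625)/0.25 = £889 billion.

£889.0 billion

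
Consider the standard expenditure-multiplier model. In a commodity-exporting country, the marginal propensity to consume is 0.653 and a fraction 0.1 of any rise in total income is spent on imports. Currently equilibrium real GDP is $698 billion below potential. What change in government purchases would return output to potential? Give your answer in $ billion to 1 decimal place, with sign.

+$312.0 billion

Spending multiplier = 1/(1 − c + m) = 1/(1 − 0.653 + 0.1) = 1/0.447 ≈ 2.237.
Need ΔY = +$698 billion, so ΔG = ΔY/k = (+$698 billion) × 0.447 ≈ +$312 billion.
The government should increase government purchases by $312 billion.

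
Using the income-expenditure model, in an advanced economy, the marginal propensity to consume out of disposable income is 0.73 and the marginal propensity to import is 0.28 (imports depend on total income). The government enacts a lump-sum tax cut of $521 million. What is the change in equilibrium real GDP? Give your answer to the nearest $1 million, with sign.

+$692 million

A lump-sum tax change of −$521 million shifts disposable income by +$521 million; first-round consumption changes by −c × ΔT = −0.73 × (−$521 million) = +$380.33 million.
Expenditure multiplier = 1/(1 − c + m) = 1/(1 − 0.73 + 0.28) = 1/0.55 ≈ 1.818.
The tax multiplier is −c × k ≈ −1.327, so ΔY = k × (−c·ΔT) = (+$380.33 million) / 0.55 ≈ +$692 million.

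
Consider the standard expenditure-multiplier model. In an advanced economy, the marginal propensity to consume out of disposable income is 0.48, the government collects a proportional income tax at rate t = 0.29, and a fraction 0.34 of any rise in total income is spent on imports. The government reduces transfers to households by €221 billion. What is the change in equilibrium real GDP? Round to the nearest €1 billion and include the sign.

The transfer change shifts disposable income by −€221 billion, so first-round consumption changes by c·ΔTR = 0.48 × (−€221 billion) = −€106.08 billion.
Expenditure multiplier = 1/(1 − c(1−t) + m) = 1/(1 − 0.48×0.71 + 0.34) = 1/0.9992 ≈ 1.001.
The transfer multiplier is c × k ≈ 0.48, so ΔY = k × (c·ΔTR) = (−€106.08 billion) / 0.9992 ≈ −€106 billion.

−€106 billion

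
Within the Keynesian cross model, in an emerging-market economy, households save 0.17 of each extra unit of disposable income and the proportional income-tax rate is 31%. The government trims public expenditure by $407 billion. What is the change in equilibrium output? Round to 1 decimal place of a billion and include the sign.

MPC = 1 − MPS = 1 − 0.17 = 0.83.
Spending multiplier = 1/(1 − c(1−t)) = 1/(1 − 0.83×0.69) = 1/0.4273 ≈ 2.34.
ΔY = k × ΔG = (−$407 billion) / 0.4273 ≈ −$952.5 billion.

−$952.5 billion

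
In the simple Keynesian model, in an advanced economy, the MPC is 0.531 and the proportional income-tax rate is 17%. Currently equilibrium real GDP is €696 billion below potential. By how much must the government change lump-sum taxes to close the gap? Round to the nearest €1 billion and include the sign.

−€733 billion

Spending multiplier = 1/(1 − c(1−t)) = 1/(1 − 0.531×0.83) = 1/0.55927 ≈ 1.788.
Tax multiplier = −c·k = −0.531/0.55927 ≈ −0.949. Need ΔY = +€696 billion, so ΔT = ΔY/(−c·k) = −(+€696 billion) × 0.55927 / 0.531 ≈ −€733 billion.
The government should cut lump-sum taxes by €733 billion.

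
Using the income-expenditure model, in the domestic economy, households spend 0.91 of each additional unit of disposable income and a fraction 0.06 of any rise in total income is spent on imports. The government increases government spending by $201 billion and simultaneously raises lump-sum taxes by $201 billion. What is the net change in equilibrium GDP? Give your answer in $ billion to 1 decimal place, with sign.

Expenditure multiplier = 1/(1 − c + m) = 1/(1 − 0.91 + 0.06) = 1/0.15 ≈ 6.667.
ΔG contributes k·ΔG = (+$201 billion) / 0.15 = +$1,340 billion.
ΔT of +$201 billion changes first-round spending by −c·ΔT = −$182.91 billion, contributing k·(−c·ΔT) = (−$182.91 billion) / 0.15 = −$1,219.4 billion.
Net ΔY = k(ΔG − c·ΔT) = (+$18.09 billion) / 0.15 = +$120.6 billion.

+$120.6 billion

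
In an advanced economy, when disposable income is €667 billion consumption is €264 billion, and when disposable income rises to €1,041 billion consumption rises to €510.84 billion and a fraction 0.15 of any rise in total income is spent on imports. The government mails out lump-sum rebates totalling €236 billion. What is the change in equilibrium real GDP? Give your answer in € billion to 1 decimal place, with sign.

MPC = ΔC/ΔYd = (510.84 − 264)/(1,041 − 667) = 246.84/374 = 0.66.
A lump-sum tax change of −€236 billion shifts disposable income by +€236 billion; first-round consumption changes by −c × ΔT = −0.66 × (−€236 billion) = +€155.76 billion.
Expenditure multiplier = 1/(1 − c + m) = 1/(1 − 0.66 + 0.15) = 1/0.49 ≈ 2.041.
The tax multiplier is −c × k ≈ −1.347, so ΔY = k × (−c·ΔT) = (+€155.76 billion) / 0.49 ≈ +€317.9 billion.

+€317.9 billion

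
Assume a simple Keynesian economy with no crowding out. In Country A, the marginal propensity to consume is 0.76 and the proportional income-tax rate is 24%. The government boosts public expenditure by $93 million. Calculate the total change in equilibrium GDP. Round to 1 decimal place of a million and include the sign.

Spending multiplier = 1/(1 − c(1−t)) = 1/(1 − 0.76×0.76) = 1/0.4224 ≈ 2.367.
ΔY = k × ΔG = (+$93 million) / 0.4224 ≈ +$220.2 million.

+$220.2 million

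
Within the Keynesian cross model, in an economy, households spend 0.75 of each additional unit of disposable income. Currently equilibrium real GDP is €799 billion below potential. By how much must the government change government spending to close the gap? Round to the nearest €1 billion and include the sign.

+€200 billion

Spending multiplier = 1/(1 − MPC) = 1/(1 − 0.75) = 1/0.25 = 4.
Need ΔY = +€799 billion, so ΔG = ΔY/k = (+€799 billion) × 0.25 ≈ +€200 billion.
The government should increase government spending by €200 billion.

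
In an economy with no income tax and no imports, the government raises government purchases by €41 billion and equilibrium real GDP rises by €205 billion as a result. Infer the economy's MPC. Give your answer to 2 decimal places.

Implied spending multiplier k = ΔY/ΔG = 205/41 = 5.
Since k = 1/(1 − MPC), MPC = 1 − 1/k = 1 − ΔG/ΔY = 1 − 41/205 = 0.80.

0.80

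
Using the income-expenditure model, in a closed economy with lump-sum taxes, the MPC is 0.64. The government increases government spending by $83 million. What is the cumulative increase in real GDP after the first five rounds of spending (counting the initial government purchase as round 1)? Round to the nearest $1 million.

Round 1 adds ΔG = $83 million; each later round is MPC = 0.64 times the previous.
After 5 rounds: 83 + 53.12 + 33.9968 + 21.757952 + 13.92508928 = ΔG·(1 − c^5)/(1 − c) = 83 × (1 − 0.1073741824)/0.36 ≈ $206 million.

$206 million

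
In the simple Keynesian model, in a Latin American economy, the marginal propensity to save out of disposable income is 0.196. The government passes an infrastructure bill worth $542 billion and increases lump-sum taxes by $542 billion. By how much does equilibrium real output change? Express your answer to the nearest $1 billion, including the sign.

MPC = 1 − MPS = 1 − 0.196 = 0.804.
Expenditure multiplier = 1/(1 − MPC) = 1/(1 − 0.804) = 1/0.196 ≈ 5.102.
ΔG contributes k·ΔG = (+$542 billion) / 0.196 ≈ +$2,765.3 billion.
ΔT of +$542 billion changes first-round spending by −c·ΔT = −$435.768 billion, contributing k·(−c·ΔT) = (−$435.768 billion) / 0.196 ≈ −$2,223.3 billion.
With ΔG = ΔT and no other leakages, the balanced-budget multiplier is 1, so ΔY = ΔG = +$542 billion.

+$542 billion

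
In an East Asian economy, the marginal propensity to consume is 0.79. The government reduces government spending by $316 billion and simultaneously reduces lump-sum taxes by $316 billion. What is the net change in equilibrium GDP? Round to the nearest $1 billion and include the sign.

−$316 billion

Expenditure multiplier = 1/(1 − MPC) = 1/(1 − 0.79) = 1/0.21 ≈ 4.762.
ΔG contributes k·ΔG = (−$316 billion) / 0.21 ≈ −$1,504.8 billion.
ΔT of −$316 billion changes first-round spending by −c·ΔT = +$249.64 billion, contributing k·(−c·ΔT) = (+$249.64 billion) / 0.21 ≈ +$1,188.8 billion.
With ΔG = ΔT and no other leakages, the balanced-budget multiplier is 1, so ΔY = ΔG = −$316 billion.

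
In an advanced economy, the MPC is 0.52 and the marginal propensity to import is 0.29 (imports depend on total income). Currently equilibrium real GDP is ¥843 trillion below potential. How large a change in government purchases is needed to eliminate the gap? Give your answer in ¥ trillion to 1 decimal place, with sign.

Spending multiplier = 1/(1 − c + m) = 1/(1 − 0.52 + 0.29) = 1/0.77 ≈ 1.299.
Need ΔY = +¥843 trillion, so ΔG = ΔY/k = (+¥843 trillion) × 0.77 ≈ +¥649.1 trillion.
The government should increase government purchases by ¥649.1 trillion.

+¥649.1 trillion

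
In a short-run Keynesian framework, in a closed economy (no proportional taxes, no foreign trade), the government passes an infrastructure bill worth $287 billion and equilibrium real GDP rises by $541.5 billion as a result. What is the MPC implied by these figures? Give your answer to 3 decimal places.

0.470

Implied spending multiplier k = ΔY/ΔG = 541.5/287 ≈ 1.8868.
Since k = 1/(1 − MPC), MPC = 1 − 1/k = 1 − ΔG/ΔY = 1 − 287/541.5 ≈ 0.470.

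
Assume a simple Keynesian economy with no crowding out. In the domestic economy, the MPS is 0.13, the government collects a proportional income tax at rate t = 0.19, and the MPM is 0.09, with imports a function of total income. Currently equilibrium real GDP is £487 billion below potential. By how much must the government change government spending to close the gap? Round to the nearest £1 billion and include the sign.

MPC = 1 − MPS = 1 − 0.13 = 0.87.
Spending multiplier = 1/(1 − c(1−t) + m) = 1/(1 − 0.87×0.81 + 0.09) = 1/0.3853 ≈ 2.595.
Need ΔY = +£487 billion, so ΔG = ΔY/k = (+£487 billion) × 0.3853 ≈ +£188 billion.
The government should increase government spending by £188 billion.

+£188 billion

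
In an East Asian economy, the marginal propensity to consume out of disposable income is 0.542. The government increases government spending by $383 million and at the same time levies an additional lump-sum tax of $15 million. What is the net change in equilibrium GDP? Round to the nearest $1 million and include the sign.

+$818 million

Expenditure multiplier = 1/(1 − MPC) = 1/(1 − 0.542) = 1/0.458 ≈ 2.183.
ΔG contributes k·ΔG = (+$383 million) / 0.458 ≈ +$836.2 million.
ΔT of +$15 million changes first-round spending by −c·ΔT = −$8.13 million, contributing k·(−c·ΔT) = (−$8.13 million) / 0.458 ≈ −$17.8 million.
Net ΔY = k(ΔG − c·ΔT) = (+$374.87 million) / 0.458 ≈ +$818 million.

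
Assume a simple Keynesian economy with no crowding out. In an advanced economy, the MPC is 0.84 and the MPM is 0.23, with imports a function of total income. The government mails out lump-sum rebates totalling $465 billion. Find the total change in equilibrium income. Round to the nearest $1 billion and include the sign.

A lump-sum tax change of −$465 billion shifts disposable income by +$465 billion; first-round consumption changes by −c × ΔT = −0.84 × (−$465 billion) = +$390.6 billion.
Expenditure multiplier = 1/(1 − c + m) = 1/(1 − 0.84 + 0.23) = 1/0.39 ≈ 2.564.
The tax multiplier is −c × k ≈ −2.154, so ΔY = k × (−c·ΔT) = (+$390.6 billion) / 0.39 ≈ +$1,002 billion.

+$1,002 billion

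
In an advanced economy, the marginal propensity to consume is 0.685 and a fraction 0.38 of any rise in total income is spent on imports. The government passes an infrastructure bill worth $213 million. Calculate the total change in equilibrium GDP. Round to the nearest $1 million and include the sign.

+$306 million

Spending multiplier = 1/(1 − c + m) = 1/(1 − 0.685 + 0.38) = 1/0.695 ≈ 1.439.
ΔY = k × ΔG = (+$213 million) / 0.695 ≈ +$306 million.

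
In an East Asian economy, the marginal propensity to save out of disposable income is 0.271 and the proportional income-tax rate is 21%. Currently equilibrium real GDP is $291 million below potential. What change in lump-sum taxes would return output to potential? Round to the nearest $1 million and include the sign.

MPC = 1 − MPS = 1 − 0.271 = 0.729.
Spending multiplier = 1/(1 − c(1−t)) = 1/(1 − 0.729×0.79) = 1/0.42409 ≈ 2.358.
Tax multiplier = −c·k = −0.729/0.42409 ≈ −1.719. Need ΔY = +$291 million, so ΔT = ΔY/(−c·k) = −(+$291 million) × 0.42409 / 0.729 ≈ −$169 million.
The government should cut lump-sum taxes by $169 million.

−$169 million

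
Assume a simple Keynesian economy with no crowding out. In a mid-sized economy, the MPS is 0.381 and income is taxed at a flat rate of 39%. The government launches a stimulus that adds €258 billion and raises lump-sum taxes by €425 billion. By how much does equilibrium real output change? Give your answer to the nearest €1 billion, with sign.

−€8 billion

MPC = 1 − MPS = 1 − 0.381 = 0.619.
Expenditure multiplier = 1/(1 − c(1−t)) = 1/(1 − 0.619×0.61) = 1/0.62241 ≈ 1.607.
ΔG contributes k·ΔG = (+€258 billion) / 0.62241 ≈ +€414.5 billion.
ΔT of +€425 billion changes first-round spending by −c·ΔT = −€263.075 billion, contributing k·(−c·ΔT) = (−€263.075 billion) / 0.62241 ≈ −€422.7 billion.
Net ΔY = k(ΔG − c·ΔT) = (−€5.075 billion) / 0.62241 ≈ −€8 billion.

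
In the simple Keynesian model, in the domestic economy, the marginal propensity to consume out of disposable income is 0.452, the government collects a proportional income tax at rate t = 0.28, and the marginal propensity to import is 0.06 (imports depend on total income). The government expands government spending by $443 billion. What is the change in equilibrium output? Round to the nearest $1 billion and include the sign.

+$603 billion

Spending multiplier = 1/(1 − c(1−t) + m) = 1/(1 − 0.452×0.72 + 0.06) = 1/0.73456 ≈ 1.361.
ΔY = k × ΔG = (+$443 billion) / 0.73456 ≈ +$603 billion.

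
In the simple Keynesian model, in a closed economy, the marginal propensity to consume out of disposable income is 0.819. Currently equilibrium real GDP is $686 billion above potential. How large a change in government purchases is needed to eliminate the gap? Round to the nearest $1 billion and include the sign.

Spending multiplier = 1/(1 − MPC) = 1/(1 − 0.819) = 1/0.181 ≈ 5.525.
Need ΔY = −$686 billion, so ΔG = ΔY/k = (−$686 billion) × 0.181 ≈ −$124 billion.
The government should cut government purchases by $124 billion.

−$124 billion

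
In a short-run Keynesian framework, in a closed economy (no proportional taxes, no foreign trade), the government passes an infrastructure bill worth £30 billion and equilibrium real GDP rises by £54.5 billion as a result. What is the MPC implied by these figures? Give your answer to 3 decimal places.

0.450

Implied spending multiplier k = ΔY/ΔG = 54.5/30 ≈ 1.8167.
Since k = 1/(1 − MPC), MPC = 1 − 1/k = 1 − ΔG/ΔY = 1 − 30/54.5 ≈ 0.450.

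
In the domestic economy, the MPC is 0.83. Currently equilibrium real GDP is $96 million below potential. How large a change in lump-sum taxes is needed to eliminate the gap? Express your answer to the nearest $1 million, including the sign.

−$20 million

Spending multiplier = 1/(1 − MPC) = 1/(1 − 0.83) = 1/0.17 ≈ 5.882.
Tax multiplier = −c·k = −0.83/0.17 ≈ −4.882. Need ΔY = +$96 million, so ΔT = ΔY/(−c·k) = −(+$96 million) × 0.17 / 0.83 ≈ −$20 million.
The government should cut lump-sum taxes by $20 million.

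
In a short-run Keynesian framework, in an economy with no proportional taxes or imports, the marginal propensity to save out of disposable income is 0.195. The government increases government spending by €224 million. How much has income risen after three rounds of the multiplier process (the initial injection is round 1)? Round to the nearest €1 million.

MPC = 1 − MPS = 1 − 0.195 = 0.805.
Round 1 adds ΔG = €224 million; each later round is MPC = 0.805 times the previous.
After 3 rounds: 224 + 180.32 + 145.1576 = ΔG·(1 − c^3)/(1 − c) = 224 × (1 − 0.521660125)/0.195 ≈ €549 million.

€549 million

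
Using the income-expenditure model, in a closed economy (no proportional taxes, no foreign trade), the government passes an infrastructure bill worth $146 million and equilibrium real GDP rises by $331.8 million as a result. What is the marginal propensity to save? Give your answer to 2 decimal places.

Implied spending multiplier k = ΔY/ΔG = 331.8/146 ≈ 2.2726.
Since k = 1/(1 − MPC), MPC = 1 − 1/k = 1 − ΔG/ΔY = 1 − 146/331.8 ≈ 0.56.
MPS = 1 − MPC = 0.44.

0.44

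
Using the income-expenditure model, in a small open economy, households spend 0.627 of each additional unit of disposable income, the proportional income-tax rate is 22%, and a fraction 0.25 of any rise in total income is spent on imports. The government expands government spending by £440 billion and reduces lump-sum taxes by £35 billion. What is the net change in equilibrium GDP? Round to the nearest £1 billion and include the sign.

Expenditure multiplier = 1/(1 − c(1−t) + m) = 1/(1 − 0.627×0.78 + 0.25) = 1/0.76094 ≈ 1.314.
ΔG contributes k·ΔG = (+£440 billion) / 0.76094 ≈ +£578.2 billion.
ΔT of −£35 billion changes first-round spending by −c·ΔT = +£21.945 billion, contributing k·(−c·ΔT) = (+£21.945 billion) / 0.76094 ≈ +£28.8 billion.
Net ΔY = k(ΔG − c·ΔT) = (+£461.945 billion) / 0.76094 ≈ +£607 billion.

+£607 billion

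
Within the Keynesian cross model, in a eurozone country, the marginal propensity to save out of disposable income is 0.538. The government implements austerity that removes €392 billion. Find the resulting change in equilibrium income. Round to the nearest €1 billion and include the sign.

−€729 billion

MPC = 1 − MPS = 1 − 0.538 = 0.462.
Government-spending multiplier = 1/(1 − MPC) = 1/(1 − 0.462) = 1/0.538 ≈ 1.859.
ΔY = k × ΔG = (−€392 billion) / 0.538 ≈ −€729 billion.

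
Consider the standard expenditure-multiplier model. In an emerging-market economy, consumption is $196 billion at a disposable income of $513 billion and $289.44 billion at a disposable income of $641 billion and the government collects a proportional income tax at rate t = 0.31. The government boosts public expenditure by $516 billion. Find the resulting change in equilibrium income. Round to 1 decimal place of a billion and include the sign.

+$1,039.7 billion

MPC = ΔC/ΔYd = (289.44 − 196)/(641 − 513) = 93.44/128 = 0.73.
Expenditure multiplier = 1/(1 − c(1−t)) = 1/(1 − 0.73×0.69) = 1/0.4963 ≈ 2.015.
ΔY = k × ΔG = (+$516 billion) / 0.4963 ≈ +$1,039.7 billion.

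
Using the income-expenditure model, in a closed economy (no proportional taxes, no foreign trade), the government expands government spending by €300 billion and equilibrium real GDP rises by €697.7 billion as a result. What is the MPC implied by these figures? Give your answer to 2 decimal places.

Implied spending multiplier k = ΔY/ΔG = 697.7/300 ≈ 2.3257.
Since k = 1/(1 − MPC), MPC = 1 − 1/k = 1 − ΔG/ΔY = 1 − 300/697.7 ≈ 0.57.

0.57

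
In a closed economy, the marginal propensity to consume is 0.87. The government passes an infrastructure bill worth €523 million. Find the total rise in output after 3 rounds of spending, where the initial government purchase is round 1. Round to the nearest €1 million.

€1,374 million

Round 1 adds ΔG = €523 million; each later round is MPC = 0.87 times the previous.
After 3 rounds: 523 + 455.01 + 395.8587 = ΔG·(1 − c^3)/(1 − c) = 523 × (1 − 0.658503)/0.13 ≈ €1,374 million.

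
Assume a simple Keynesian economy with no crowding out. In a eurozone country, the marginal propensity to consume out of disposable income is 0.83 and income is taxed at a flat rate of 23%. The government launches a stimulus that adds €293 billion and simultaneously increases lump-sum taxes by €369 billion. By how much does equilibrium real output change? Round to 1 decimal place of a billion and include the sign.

Expenditure multiplier = 1/(1 − c(1−t)) = 1/(1 − 0.83×0.77) = 1/0.3609 ≈ 2.771.
ΔG contributes k·ΔG = (+€293 billion) / 0.3609 ≈ +€811.9 billion.
ΔT of +€369 billion changes first-round spending by −c·ΔT = −€306.27 billion, contributing k·(−c·ΔT) = (−€306.27 billion) / 0.3609 ≈ −€848.6 billion.
Net ΔY = k(ΔG − c·ΔT) = (−€13.27 billion) / 0.3609 ≈ −€36.8 billion.

−€36.8 billion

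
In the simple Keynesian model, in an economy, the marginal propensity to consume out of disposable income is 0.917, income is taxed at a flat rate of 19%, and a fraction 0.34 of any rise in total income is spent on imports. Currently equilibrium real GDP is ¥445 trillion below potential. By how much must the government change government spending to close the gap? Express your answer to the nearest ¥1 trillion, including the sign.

+¥266 trillion

Spending multiplier = 1/(1 − c(1−t) + m) = 1/(1 − 0.917×0.81 + 0.34) = 1/0.59723 ≈ 1.674.
Need ΔY = +¥445 trillion, so ΔG = ΔY/k = (+¥445 trillion) × 0.59723 ≈ +¥266 trillion.
The government should increase government spending by ¥266 trillion.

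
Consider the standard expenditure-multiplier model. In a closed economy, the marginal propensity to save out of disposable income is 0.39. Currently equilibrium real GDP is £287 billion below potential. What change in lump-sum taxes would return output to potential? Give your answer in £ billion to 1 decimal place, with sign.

−£183.5 billion

MPC = 1 − MPS = 1 − 0.39 = 0.61.
Spending multiplier = 1/(1 − MPC) = 1/(1 − 0.61) = 1/0.39 ≈ 2.564.
Tax multiplier = −c·k = −0.61/0.39 ≈ −1.564. Need ΔY = +£287 billion, so ΔT = ΔY/(−c·k) = −(+£287 billion) × 0.39 / 0.61 ≈ −£183.5 billion.
The government should cut lump-sum taxes by £183.5 billion.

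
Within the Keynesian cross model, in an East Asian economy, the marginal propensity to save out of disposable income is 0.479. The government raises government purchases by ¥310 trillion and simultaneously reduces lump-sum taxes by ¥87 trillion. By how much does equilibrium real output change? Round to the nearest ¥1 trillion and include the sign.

MPC = 1 − MPS = 1 − 0.479 = 0.521.
Expenditure multiplier = 1/(1 − MPC) = 1/(1 − 0.521) = 1/0.479 ≈ 2.088.
ΔG contributes k·ΔG = (+¥310 trillion) / 0.479 ≈ +¥647.2 trillion.
ΔT of −¥87 trillion changes first-round spending by −c·ΔT = +¥45.327 trillion, contributing k·(−c·ΔT) = (+¥45.327 trillion) / 0.479 ≈ +¥94.6 trillion.
Net ΔY = k(ΔG − c·ΔT) = (+¥355.327 trillion) / 0.479 ≈ +¥742 trillion.

+¥742 trillion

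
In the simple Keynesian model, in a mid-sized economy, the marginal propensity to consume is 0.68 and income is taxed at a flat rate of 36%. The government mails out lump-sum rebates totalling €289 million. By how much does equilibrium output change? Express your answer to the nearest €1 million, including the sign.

A lump-sum tax change of −€289 million shifts disposable income by +€289 million; first-round consumption changes by −c × ΔT = −0.68 × (−€289 million) = +€196.52 million.
Expenditure multiplier = 1/(1 − c(1−t)) = 1/(1 − 0.68×0.64) = 1/0.5648 ≈ 1.771.
The tax multiplier is −c × k ≈ −1.204, so ΔY = k × (−c·ΔT) = (+€196.52 million) / 0.5648 ≈ +€348 million.

+€348 million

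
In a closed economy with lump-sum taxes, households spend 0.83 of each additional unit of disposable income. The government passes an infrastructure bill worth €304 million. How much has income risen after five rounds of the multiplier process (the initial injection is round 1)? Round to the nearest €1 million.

€1,084 million

Round 1 adds ΔG = €304 million; each later round is MPC = 0.83 times the previous.
After 5 rounds: 304 + 252.32 + 209.4256 + 173.823248 + 144.27329584 = ΔG·(1 − c^5)/(1 − c) = 304 × (1 − 0.3939040643)/0.17 ≈ €1,084 million.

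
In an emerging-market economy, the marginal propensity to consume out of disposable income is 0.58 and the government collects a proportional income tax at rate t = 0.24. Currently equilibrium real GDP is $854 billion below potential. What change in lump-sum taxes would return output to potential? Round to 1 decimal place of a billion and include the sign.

−$823.4 billion

Spending multiplier = 1/(1 − c(1−t)) = 1/(1 − 0.58×0.76) = 1/0.5592 ≈ 1.788.
Tax multiplier = −c·k = −0.58/0.5592 ≈ −1.037. Need ΔY = +$854 billion, so ΔT = ΔY/(−c·k) = −(+$854 billion) × 0.5592 / 0.58 ≈ −$823.4 billion.
The government should cut lump-sum taxes by $823.4 billion.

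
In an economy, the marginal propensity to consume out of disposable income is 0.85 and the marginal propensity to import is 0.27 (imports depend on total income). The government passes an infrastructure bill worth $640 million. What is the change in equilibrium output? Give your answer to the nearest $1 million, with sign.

+$1,524 million

Spending multiplier = 1/(1 − c + m) = 1/(1 − 0.85 + 0.27) = 1/0.42 ≈ 2.381.
ΔY = k × ΔG = (+$640 million) / 0.42 ≈ +$1,524 million.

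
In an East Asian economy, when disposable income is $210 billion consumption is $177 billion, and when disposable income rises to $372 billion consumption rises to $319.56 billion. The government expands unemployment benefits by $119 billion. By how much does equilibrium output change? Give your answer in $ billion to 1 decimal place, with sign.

MPC = ΔC/ΔYd = (319.56 − 177)/(372 − 210) = 142.56/162 = 0.88.
The transfer change shifts disposable income by +$119 billion, so first-round consumption changes by c·ΔTR = 0.88 × (+$119 billion) = +$104.72 billion.
Expenditure multiplier = 1/(1 − MPC) = 1/(1 − 0.88) = 1/0.12 ≈ 8.333.
The transfer multiplier is c × k ≈ 7.333, so ΔY = k × (c·ΔTR) = (+$104.72 billion) / 0.12 ≈ +$872.7 billion.

+$872.7 billion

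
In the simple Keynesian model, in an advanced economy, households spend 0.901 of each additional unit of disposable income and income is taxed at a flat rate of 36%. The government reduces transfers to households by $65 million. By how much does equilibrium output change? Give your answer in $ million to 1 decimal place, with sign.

−$138.3 million

The transfer change shifts disposable income by −$65 million, so first-round consumption changes by c·ΔTR = 0.901 × (−$65 million) = −$58.565 million.
Expenditure multiplier = 1/(1 − c(1−t)) = 1/(1 − 0.901×0.64) = 1/0.42336 ≈ 2.362.
The transfer multiplier is c × k ≈ 2.128, so ΔY = k × (c·ΔTR) = (−$58.565 million) / 0.42336 ≈ −$138.3 million.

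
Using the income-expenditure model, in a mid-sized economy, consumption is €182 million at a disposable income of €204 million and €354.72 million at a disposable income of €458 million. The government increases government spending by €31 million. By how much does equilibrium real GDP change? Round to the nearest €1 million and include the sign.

MPC = ΔC/ΔYd = (354.72 − 182)/(458 − 204) = 172.72/254 = 0.68.
Government-spending multiplier = 1/(1 − MPC) = 1/(1 − 0.68) = 1/0.32 = 3.125.
ΔY = k × ΔG = (+€31 million) / 0.32 ≈ +€97 million.

+€97 million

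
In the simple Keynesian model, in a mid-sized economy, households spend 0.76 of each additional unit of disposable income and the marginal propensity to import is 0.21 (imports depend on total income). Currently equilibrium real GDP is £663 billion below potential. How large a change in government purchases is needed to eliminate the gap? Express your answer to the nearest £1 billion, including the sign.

Spending multiplier = 1/(1 − c + m) = 1/(1 − 0.76 + 0.21) = 1/0.45 ≈ 2.222.
Need ΔY = +£663 billion, so ΔG = ΔY/k = (+£663 billion) × 0.45 ≈ +£298 billion.
The government should increase government purchases by £298 billion.

+£298 billion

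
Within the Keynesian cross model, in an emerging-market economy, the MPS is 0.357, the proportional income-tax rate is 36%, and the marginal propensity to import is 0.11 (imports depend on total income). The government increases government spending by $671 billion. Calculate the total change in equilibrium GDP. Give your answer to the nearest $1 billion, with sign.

MPC = 1 − MPS = 1 − 0.357 = 0.643.
Expenditure multiplier = 1/(1 − c(1−t) + m) = 1/(1 − 0.643×0.64 + 0.11) = 1/0.69848 ≈ 1.432.
ΔY = k × ΔG = (+$671 billion) / 0.69848 ≈ +$961 billion.

+$961 billion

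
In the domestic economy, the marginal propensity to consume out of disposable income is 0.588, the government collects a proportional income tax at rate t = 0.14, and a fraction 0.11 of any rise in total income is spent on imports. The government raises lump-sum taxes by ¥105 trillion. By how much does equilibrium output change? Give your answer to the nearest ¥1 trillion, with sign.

A lump-sum tax change of +¥105 trillion shifts disposable income by −¥105 trillion; first-round consumption changes by −c × ΔT = −0.588 × (+¥105 trillion) = −¥61.74 trillion.
Expenditure multiplier = 1/(1 − c(1−t) + m) = 1/(1 − 0.588×0.86 + 0.11) = 1/0.60432 ≈ 1.655.
The tax multiplier is −c × k ≈ −0.973, so ΔY = k × (−c·ΔT) = (−¥61.74 trillion) / 0.60432 ≈ −¥102 trillion.

−¥102 trillion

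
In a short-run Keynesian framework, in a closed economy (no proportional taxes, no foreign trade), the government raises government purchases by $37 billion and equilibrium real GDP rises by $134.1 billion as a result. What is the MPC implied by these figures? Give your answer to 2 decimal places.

Implied spending multiplier k = ΔY/ΔG = 134.1/37 ≈ 3.6243.
Since k = 1/(1 − MPC), MPC = 1 − 1/k = 1 − ΔG/ΔY = 1 − 37/134.1 ≈ 0.72.

0.72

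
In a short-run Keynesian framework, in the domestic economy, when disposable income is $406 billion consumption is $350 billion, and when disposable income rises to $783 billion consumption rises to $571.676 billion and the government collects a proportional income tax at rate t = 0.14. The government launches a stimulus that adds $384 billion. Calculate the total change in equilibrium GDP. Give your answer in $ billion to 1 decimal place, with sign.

MPC = ΔC/ΔYd = (571.676 − 350)/(783 − 406) = 221.676/377 = 0.588.
Spending multiplier = 1/(1 − c(1−t)) = 1/(1 − 0.588×0.86) = 1/0.49432 ≈ 2.023.
ΔY = k × ΔG = (+$384 billion) / 0.49432 ≈ +$776.8 billion.

+$776.8 billion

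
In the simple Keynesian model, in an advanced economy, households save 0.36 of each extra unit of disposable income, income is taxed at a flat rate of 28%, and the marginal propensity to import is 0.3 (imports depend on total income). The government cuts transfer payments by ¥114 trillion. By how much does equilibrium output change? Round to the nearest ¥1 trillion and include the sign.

−¥87 trillion

MPC = 1 − MPS = 1 − 0.36 = 0.64.
The transfer change shifts disposable income by −¥114 trillion, so first-round consumption changes by c·ΔTR = 0.64 × (−¥114 trillion) = −¥72.96 trillion.
Expenditure multiplier = 1/(1 − c(1−t) + m) = 1/(1 − 0.64×0.72 + 0.3) = 1/0.8392 ≈ 1.192.
The transfer multiplier is c × k ≈ 0.763, so ΔY = k × (c·ΔTR) = (−¥72.96 trillion) / 0.8392 ≈ −¥87 trillion.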